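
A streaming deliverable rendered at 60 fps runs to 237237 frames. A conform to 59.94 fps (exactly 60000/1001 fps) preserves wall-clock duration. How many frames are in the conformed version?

Target frames = source frames × (target rate / source rate) = 237237 × (60000/1001)/(60) = 237237 × 1000/1001 = 237000.

237000 frames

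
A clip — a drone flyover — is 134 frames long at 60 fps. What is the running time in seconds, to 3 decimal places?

Running time = 134 × 1/60 = 67/30 s ≈ 2.233 s.

2.233 seconds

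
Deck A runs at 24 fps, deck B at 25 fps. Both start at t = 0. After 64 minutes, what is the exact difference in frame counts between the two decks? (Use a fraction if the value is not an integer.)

64 min = 3840 s.
A emits 24 × 3840 = 92160 frames; B emits 25 × 3840 = 96000.
Difference = 3840 frames; B is ahead of A.

3840 frames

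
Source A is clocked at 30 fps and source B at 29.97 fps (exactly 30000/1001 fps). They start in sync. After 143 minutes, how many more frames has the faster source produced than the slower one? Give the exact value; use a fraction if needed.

1800/7 frames

143 min = 8580 s.
A emits 30 × 8580 = 257400 frames; B emits 30000/1001 × 8580 = 1800000/7.
Difference = 1800/7 frames (≈ 257.1429); B is behind A.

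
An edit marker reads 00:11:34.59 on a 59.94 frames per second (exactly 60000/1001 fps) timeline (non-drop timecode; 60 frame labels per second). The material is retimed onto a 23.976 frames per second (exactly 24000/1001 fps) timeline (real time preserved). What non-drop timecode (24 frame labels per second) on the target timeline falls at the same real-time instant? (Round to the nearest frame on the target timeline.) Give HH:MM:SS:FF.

00:11:35:00

Source frame index: (0×3600 + 11×60 + 34) × 60 + 59 = 41699.
Real time: 41699 / (60000/1001) = 41740699/60000 s.
Target frame: (41740699/60000) × (24000/1001) = 83398/5 ≈ 16679.600 → 16680.
At 24 labels/s: frame 16680 → 00:11:35:00.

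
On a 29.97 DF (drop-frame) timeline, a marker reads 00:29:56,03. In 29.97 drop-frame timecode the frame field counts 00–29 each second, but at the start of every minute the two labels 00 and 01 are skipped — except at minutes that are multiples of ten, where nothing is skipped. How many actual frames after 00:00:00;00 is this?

Complete 10-minute blocks: 2, each 17982 frames → 35964.
Remaining 9 whole minutes in the current block: 1800 + 8 × 1798 = 16184 frames.
Within the current minute: 56 × 30 + 3 − 2 = 1681 (labels ;00/;01 skipped at this minute). Total = 35964 + 16184 + 1681 = 53829.

53829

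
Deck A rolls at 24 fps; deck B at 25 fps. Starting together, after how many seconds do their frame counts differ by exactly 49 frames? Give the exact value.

49 seconds

The gap grows by |25 − 24| = 1 frame per second.
Time for a 49-frame gap: 49 ÷ (1) = 49 s.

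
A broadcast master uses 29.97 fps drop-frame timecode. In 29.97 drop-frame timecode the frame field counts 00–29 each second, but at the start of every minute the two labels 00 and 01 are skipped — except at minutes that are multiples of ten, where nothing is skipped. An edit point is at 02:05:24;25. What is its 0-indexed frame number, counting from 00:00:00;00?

As if non-drop at 30 labels/s: (2 × 3600 + 5 × 60 + 24) × 30 + 25 = 225745.
Minute boundaries passed: 125; those not divisible by 10: 125 − 12 = 113; dropped labels = 2 × 113 = 226.
Actual frame index = 225745 − 226 = 225519.

225519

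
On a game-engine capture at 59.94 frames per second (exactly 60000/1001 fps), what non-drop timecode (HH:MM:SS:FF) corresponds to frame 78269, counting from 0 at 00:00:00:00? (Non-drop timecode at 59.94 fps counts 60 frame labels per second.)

00:21:44:29

78269 ÷ 60 = 1304 full seconds, remainder 29 frames.
1304 s = 0 h 21 min 44 s.
Timecode: 00:21:44:29.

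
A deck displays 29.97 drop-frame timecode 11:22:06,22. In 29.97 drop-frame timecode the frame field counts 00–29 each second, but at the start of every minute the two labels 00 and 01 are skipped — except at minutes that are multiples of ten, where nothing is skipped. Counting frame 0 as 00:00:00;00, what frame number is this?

1226574

As if non-drop at 30 labels/s: (11 × 3600 + 22 × 60 + 6) × 30 + 22 = 1227802.
Minute boundaries passed: 682; those not divisible by 10: 682 − 68 = 614; dropped labels = 2 × 614 = 1228.
Actual frame index = 1227802 − 1228 = 1226574.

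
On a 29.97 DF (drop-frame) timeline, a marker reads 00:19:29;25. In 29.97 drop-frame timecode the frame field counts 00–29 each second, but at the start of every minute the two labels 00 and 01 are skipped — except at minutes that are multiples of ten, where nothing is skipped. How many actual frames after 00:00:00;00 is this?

Complete 10-minute blocks: 1, each 17982 frames → 17982.
Remaining 9 whole minutes in the current block: 1800 + 8 × 1798 = 16184 frames.
Within the current minute: 29 × 30 + 25 − 2 = 893 (labels ;00/;01 skipped at this minute). Total = 17982 + 16184 + 893 = 35059.

35059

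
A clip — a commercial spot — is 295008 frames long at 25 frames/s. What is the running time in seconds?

11800.32 seconds

Running time = 295008 / (25) = 11800.32 s.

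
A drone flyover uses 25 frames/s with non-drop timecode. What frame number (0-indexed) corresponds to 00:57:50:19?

86769

Total seconds to the label: (0 × 3600 + 57 × 60 + 50) = 3470.
Frame index = 3470 × 25 + 19 = 86769.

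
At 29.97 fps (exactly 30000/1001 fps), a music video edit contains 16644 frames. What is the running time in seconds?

Running time = 16644 / (30000/1001) = 555.3548 s.

555.3548 seconds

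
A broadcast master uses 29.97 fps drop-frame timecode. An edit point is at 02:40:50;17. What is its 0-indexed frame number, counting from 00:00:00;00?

289229

As if non-drop at 30 labels/s: (2 × 3600 + 40 × 60 + 50) × 30 + 17 = 289517.
Minute boundaries passed: 160; those not divisible by 10: 160 − 16 = 144; dropped labels = 2 × 144 = 288.
Actual frame index = 289517 − 288 = 289229.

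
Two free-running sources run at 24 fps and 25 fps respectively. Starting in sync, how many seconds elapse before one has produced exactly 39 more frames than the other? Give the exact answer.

The gap grows by |25 − 24| = 1 frame per second.
Time for a 39-frame gap: 39 ÷ (1) = 39 s.

39 seconds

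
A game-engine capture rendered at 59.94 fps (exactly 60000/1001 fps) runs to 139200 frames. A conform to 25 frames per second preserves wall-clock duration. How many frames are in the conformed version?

Target frames = source frames × (target rate / source rate) = 139200 × (25)/(60000/1001) = 139200 × 1001/2400 = 58058.

58058 frames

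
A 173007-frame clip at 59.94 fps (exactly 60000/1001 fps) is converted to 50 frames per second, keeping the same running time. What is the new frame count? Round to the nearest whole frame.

Frames at target rate = 173007 × (50) / (60000/1001) = 57726669/400 ≈ 144316.672.
Nearest whole frame: 144317.

144317 frames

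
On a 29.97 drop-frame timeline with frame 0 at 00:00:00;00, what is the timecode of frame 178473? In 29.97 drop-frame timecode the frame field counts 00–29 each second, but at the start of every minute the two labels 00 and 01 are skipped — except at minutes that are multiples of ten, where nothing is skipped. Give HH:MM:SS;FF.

Ten DF minutes hold 17982 frames, so frame 178473 lies in block 9 (frames 161838–179819) with 16635 frames into that block.
The block's first minute is 1800 frames and the rest 1798 each; 16635 frames reaches minute 9, so 9 × 18 + 9 × 2 = 180 labels have been skipped so far.
Adding those back, label number 178473 + 180 = 178653 at 30 labels/s is 5955 s + 3 f = 1 h 39 min 15 s frame 3, i.e. 01:39:15;03.

01:39:15;03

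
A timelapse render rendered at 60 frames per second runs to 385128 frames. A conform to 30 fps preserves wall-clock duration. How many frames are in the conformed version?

192564 frames

Frames at target rate = 385128 × (30) / (60) = 192564.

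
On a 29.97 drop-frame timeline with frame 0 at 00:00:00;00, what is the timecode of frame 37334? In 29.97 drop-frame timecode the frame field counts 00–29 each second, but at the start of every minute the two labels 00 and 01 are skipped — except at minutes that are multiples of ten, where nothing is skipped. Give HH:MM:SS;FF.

00:20:45;20

Each 10-minute DF block holds 10 × 60 × 30 − 9 × 2 = 17982 frames. 37334 ÷ 17982 → 2 full blocks, remainder 1370.
Within the partial block the first minute is 1800 frames and each further minute 1798, so 0 further minute boundaries passed. Total skipped labels = 18 × 2 + 2 × 0 = 36.
Non-drop label index = 37334 + 36 = 37370; at 30 labels/s that is 00:20:45:20, i.e. DF 00:20:45;20.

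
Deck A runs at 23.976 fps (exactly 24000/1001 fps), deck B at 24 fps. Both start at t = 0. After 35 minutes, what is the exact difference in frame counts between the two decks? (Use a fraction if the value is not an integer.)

7200/143 frames

35 min = 2100 s.
A emits 24000/1001 × 2100 = 7200000/143 frames; B emits 24 × 2100 = 50400.
Difference = 7200/143 frames (≈ 50.3497); B is ahead of A.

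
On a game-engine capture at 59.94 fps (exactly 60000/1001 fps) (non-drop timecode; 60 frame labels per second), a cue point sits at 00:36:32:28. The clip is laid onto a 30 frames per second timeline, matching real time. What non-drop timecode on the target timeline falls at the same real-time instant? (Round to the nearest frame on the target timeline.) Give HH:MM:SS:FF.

00:36:34:20

Source frame index: (0×3600 + 36×60 + 32) × 60 + 28 = 131548.
Real time: 131548 / (60000/1001) = 32919887/15000 s.
Target frame: (32919887/15000) × (30) = 32919887/500 ≈ 65839.774 → 65840.
At 30 labels/s: frame 65840 → 00:36:34:20.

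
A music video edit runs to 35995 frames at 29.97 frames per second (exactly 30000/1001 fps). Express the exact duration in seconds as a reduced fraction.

Running time = 35995 ÷ (30000/1001) = 35995 × 1001/30000 = 7206199/6000 s.

7206199/6000 seconds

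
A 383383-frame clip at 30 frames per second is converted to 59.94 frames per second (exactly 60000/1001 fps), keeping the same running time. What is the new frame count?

766000 frames

Target frames = source frames × (target rate / source rate) = 383383 × (60000/1001)/(30) = 383383 × 2000/1001 = 766000.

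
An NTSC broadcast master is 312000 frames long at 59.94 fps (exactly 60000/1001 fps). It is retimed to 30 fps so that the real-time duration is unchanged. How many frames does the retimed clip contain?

Target frames = source frames × (target rate / source rate) = 312000 × (30)/(60000/1001) = 312000 × 1001/2000 = 156156.

156156 frames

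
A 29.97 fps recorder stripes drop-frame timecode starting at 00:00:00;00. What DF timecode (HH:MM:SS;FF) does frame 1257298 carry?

Ten DF minutes hold 17982 frames, so frame 1257298 lies in block 69 (frames 1240758–1258739) with 16540 frames into that block.
The block's first minute is 1800 frames and the rest 1798 each; 16540 frames reaches minute 9, so 69 × 18 + 9 × 2 = 1260 labels have been skipped so far.
Adding those back, label number 1257298 + 1260 = 1258558 at 30 labels/s is 41951 s + 28 f = 11 h 39 min 11 s frame 28, i.e. 11:39:11;28.

11:39:11;28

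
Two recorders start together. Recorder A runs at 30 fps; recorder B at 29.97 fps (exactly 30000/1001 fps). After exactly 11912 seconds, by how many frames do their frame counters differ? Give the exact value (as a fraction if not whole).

357360/1001 frames

A emits 30 × 11912 = 357360 frames; B emits 30000/1001 × 11912 = 357360000/1001.
Difference = 357360/1001 frames (≈ 357.0030); B is behind A.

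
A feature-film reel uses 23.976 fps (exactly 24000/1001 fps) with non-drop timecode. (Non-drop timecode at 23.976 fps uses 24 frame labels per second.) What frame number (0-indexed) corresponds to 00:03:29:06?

Total seconds to the label: (0 × 3600 + 3 × 60 + 29) = 209.
Frame index = 209 × 24 + 6 = 5022.

frame 5022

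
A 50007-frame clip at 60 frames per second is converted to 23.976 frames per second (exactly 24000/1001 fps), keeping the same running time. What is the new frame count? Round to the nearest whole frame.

19983 frames

Frames at target rate = 50007 × (24000/1001) / (60) = 20002800/1001 ≈ 19982.817.
Nearest whole frame: 19983.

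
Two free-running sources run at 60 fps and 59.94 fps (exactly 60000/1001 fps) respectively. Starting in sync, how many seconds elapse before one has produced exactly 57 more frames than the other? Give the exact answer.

The gap grows by |60000/1001 − 60| = 60/1001 frames per second.
Time for a 57-frame gap: 57 ÷ (60/1001) = 950.95 s.

950.95 seconds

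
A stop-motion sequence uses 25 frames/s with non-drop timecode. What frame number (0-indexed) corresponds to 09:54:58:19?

892469

Total seconds to the label: (9 × 3600 + 54 × 60 + 58) = 35698.
Frame index = 35698 × 25 + 19 = 892469.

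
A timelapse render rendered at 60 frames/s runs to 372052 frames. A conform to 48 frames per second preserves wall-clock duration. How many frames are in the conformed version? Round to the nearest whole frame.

Frames at target rate = 372052 × (48) / (60) = 1488208/5 ≈ 297641.600.
Nearest whole frame: 297642.

297642 frames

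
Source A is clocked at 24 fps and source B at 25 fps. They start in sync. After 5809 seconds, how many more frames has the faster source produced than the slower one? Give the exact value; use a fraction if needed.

5809 frames

A emits 24 × 5809 = 139416 frames; B emits 25 × 5809 = 145225.
Difference = 5809 frames; B is ahead of A.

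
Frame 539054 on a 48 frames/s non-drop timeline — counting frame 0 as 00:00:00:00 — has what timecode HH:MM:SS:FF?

539054 ÷ 48 = 11230 full seconds, remainder 14 frames.
11230 s = 3 h 7 min 10 s.
Timecode: 03:07:10:14.

03:07:10:14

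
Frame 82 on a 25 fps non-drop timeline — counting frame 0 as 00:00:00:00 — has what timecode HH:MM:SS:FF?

82 ÷ 25 = 3 full seconds, remainder 7 frames.
3 s = 0 h 0 min 3 s.
Timecode: 00:00:03:07.

00:00:03:07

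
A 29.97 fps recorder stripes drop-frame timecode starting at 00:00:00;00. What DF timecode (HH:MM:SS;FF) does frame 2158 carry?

00:01:12;00

Each 10-minute DF block holds 10 × 60 × 30 − 9 × 2 = 17982 frames. 2158 ÷ 17982 → 0 full blocks, remainder 2158.
Within the partial block the first minute is 1800 frames and each further minute 1798, so 1 further minute boundary passed. Total skipped labels = 18 × 0 + 2 × 1 = 2.
Non-drop label index = 2158 + 2 = 2160; at 30 labels/s that is 00:01:12:00, i.e. DF 00:01:12;00.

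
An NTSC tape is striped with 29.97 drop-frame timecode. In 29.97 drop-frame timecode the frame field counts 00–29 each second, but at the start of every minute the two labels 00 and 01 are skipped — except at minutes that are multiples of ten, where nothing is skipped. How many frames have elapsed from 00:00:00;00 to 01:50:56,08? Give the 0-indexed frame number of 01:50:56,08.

199490

As if non-drop at 30 labels/s: (1 × 3600 + 50 × 60 + 56) × 30 + 8 = 199688.
Minute boundaries passed: 110; those not divisible by 10: 110 − 11 = 99; dropped labels = 2 × 99 = 198.
Actual frame index = 199688 − 198 = 199490.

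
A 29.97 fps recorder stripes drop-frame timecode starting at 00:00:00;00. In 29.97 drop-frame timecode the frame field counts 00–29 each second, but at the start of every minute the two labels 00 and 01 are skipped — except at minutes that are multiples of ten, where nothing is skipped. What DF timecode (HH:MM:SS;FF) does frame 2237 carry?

00:01:14;19

Each 10-minute DF block holds 10 × 60 × 30 − 9 × 2 = 17982 frames. 2237 ÷ 17982 → 0 full blocks, remainder 2237.
Within the partial block the first minute is 1800 frames and each further minute 1798, so 1 further minute boundary passed. Total skipped labels = 18 × 0 + 2 × 1 = 2.
Non-drop label index = 2237 + 2 = 2239; at 30 labels/s that is 00:01:14:19, i.e. DF 00:01:14;19.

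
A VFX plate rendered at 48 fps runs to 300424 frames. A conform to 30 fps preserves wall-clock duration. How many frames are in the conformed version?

187765 frames

Target frames = source frames × (target rate / source rate) = 300424 × (30)/(48) = 300424 × 5/8 = 187765.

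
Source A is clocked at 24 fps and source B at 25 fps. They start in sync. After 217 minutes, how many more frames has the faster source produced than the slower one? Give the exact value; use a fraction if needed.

217 min = 13020 s.
A emits 24 × 13020 = 312480 frames; B emits 25 × 13020 = 325500.
Difference = 13020 frames; B is ahead of A.

13020 frames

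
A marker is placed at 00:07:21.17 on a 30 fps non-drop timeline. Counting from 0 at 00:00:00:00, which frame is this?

Total seconds to the label: (0 × 3600 + 7 × 60 + 21) = 441.
Frame index = 441 × 30 + 17 = 13247.

13247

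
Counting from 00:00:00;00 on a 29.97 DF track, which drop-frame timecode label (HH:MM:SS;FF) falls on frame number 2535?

Ten DF minutes hold 17982 frames, so frame 2535 lies in block 0 (frames 0–17981) with 2535 frames into that block.
The block's first minute is 1800 frames and the rest 1798 each; 2535 frames reaches minute 1, so 0 × 18 + 1 × 2 = 2 labels have been skipped so far.
Adding those back, label number 2535 + 2 = 2537 at 30 labels/s is 84 s + 17 f = 0 h 1 min 24 s frame 17, i.e. 00:01:24;17.

00:01:24;17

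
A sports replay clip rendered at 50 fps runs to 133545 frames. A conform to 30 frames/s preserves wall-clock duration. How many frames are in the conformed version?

Target frames = source frames × (target rate / source rate) = 133545 × (30)/(50) = 133545 × 3/5 = 80127.

80127 frames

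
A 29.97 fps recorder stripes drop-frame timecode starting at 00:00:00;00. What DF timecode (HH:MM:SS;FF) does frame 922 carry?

00:00:30;22

Ten DF minutes hold 17982 frames, so frame 922 lies in block 0 (frames 0–17981) with 922 frames into that block.
The block's first minute is 1800 frames and the rest 1798 each; 922 frames reaches minute 0, so 0 × 18 + 0 × 2 = 0 labels have been skipped so far.
Adding those back, label number 922 + 0 = 922 at 30 labels/s is 30 s + 22 f = 0 h 0 min 30 s frame 22, i.e. 00:00:30;22.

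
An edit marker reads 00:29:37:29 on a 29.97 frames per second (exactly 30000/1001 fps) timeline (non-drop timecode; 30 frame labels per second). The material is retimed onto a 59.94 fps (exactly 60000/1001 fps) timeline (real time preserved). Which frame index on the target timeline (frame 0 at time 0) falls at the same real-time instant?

frame 106678

Source frame index: (0×3600 + 29×60 + 37) × 30 + 29 = 53339.
Real time: 53339 / (30000/1001) = 53392339/30000 s.
Target frame: (53392339/30000) × (60000/1001) = 106678.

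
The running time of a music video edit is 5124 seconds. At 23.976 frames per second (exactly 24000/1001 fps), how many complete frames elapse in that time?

122853 frames

Frames = 5124 × 24000/1001 = 17568000/143 ≈ 122853.1469.
Complete frames: 122853.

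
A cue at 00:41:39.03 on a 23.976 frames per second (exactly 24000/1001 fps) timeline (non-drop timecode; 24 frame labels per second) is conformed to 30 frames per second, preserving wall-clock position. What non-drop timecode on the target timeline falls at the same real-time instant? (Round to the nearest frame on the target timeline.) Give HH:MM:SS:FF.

00:41:41:19

Source frame index: (0×3600 + 41×60 + 39) × 24 + 3 = 59979.
Real time: 59979 / (24000/1001) = 20012993/8000 s.
Target frame: (20012993/8000) × (30) = 60038979/800 ≈ 75048.724 → 75049.
At 30 labels/s: frame 75049 → 00:41:41:19.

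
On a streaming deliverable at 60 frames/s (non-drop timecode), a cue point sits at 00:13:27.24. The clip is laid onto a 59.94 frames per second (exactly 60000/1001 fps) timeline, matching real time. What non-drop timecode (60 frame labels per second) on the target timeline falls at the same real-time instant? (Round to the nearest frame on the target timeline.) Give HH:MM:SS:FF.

Source frame index: (0×3600 + 13×60 + 27) × 60 + 24 = 48444.
Real time: 48444 / (60) = 4037/5 s.
Target frame: (4037/5) × (60000/1001) = 4404000/91 ≈ 48395.604 → 48396.
At 60 labels/s: frame 48396 → 00:13:26:36.

00:13:26:36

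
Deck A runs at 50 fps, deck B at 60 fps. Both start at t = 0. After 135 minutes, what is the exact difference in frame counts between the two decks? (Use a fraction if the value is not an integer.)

81000 frames

135 min = 8100 s.
A emits 50 × 8100 = 405000 frames; B emits 60 × 8100 = 486000.
Difference = 81000 frames; B is ahead of A.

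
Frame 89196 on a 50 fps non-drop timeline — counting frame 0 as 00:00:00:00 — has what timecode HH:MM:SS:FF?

00:29:43:46

89196 ÷ 50 = 1783 full seconds, remainder 46 frames.
1783 s = 0 h 29 min 43 s.
Timecode: 00:29:43:46.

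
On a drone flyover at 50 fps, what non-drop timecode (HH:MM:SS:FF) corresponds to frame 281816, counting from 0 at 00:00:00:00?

01:33:56:16

281816 ÷ 50 = 5636 full seconds, remainder 16 frames.
5636 s = 1 h 33 min 56 s.
Timecode: 01:33:56:16.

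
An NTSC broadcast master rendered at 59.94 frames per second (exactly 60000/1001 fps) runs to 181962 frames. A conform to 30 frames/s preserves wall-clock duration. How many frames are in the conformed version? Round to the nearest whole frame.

Frames at target rate = 181962 × (30) / (60000/1001) = 91071981/1000 ≈ 91071.981.
Nearest whole frame: 91072.

91072 frames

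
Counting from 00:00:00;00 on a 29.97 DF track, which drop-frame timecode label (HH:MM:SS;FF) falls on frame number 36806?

00:20:28;02

Each 10-minute DF block holds 10 × 60 × 30 − 9 × 2 = 17982 frames. 36806 ÷ 17982 → 2 full blocks, remainder 842.
Within the partial block the first minute is 1800 frames and each further minute 1798, so 0 further minute boundaries passed. Total skipped labels = 18 × 2 + 2 × 0 = 36.
Non-drop label index = 36806 + 36 = 36842; at 30 labels/s that is 00:20:28:02, i.e. DF 00:20:28;02.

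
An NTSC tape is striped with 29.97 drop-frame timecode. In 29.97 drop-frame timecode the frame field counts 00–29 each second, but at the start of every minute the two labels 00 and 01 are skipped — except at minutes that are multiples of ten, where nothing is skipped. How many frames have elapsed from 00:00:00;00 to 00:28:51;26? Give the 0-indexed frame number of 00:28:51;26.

Complete 10-minute blocks: 2, each 17982 frames → 35964.
Remaining 8 whole minutes in the current block: 1800 + 7 × 1798 = 14386 frames.
Within the current minute: 51 × 30 + 26 − 2 = 1554 (labels ;00/;01 skipped at this minute). Total = 35964 + 14386 + 1554 = 51904.

51904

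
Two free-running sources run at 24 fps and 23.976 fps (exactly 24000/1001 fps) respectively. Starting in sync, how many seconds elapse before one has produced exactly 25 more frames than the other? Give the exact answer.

25025/24 seconds

The gap grows by |24000/1001 − 24| = 24/1001 frames per second.
Time for a 25-frame gap: 25 ÷ (24/1001) = 25025/24 s.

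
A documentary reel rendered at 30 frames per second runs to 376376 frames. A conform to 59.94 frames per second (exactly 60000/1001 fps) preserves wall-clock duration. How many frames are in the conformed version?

Target frames = source frames × (target rate / source rate) = 376376 × (60000/1001)/(30) = 376376 × 2000/1001 = 752000.

752000 frames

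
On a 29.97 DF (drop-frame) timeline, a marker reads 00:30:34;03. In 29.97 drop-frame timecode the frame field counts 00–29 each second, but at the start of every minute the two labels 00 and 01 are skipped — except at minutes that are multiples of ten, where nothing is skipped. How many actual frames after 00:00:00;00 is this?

54969

As if non-drop at 30 labels/s: (0 × 3600 + 30 × 60 + 34) × 30 + 3 = 55023.
Minute boundaries passed: 30; those not divisible by 10: 30 − 3 = 27; dropped labels = 2 × 27 = 54.
Actual frame index = 55023 − 54 = 54969.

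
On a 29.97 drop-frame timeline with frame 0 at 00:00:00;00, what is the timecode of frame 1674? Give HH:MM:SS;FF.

Ten DF minutes hold 17982 frames, so frame 1674 lies in block 0 (frames 0–17981) with 1674 frames into that block.
The block's first minute is 1800 frames and the rest 1798 each; 1674 frames reaches minute 0, so 0 × 18 + 0 × 2 = 0 labels have been skipped so far.
Adding those back, label number 1674 + 0 = 1674 at 30 labels/s is 55 s + 24 f = 0 h 0 min 55 s frame 24, i.e. 00:00:55;24.

00:00:55;24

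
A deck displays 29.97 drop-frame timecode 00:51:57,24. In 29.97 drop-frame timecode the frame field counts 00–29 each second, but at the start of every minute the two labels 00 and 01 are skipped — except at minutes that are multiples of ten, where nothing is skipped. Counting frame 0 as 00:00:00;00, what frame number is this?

93442

As if non-drop at 30 labels/s: (0 × 3600 + 51 × 60 + 57) × 30 + 24 = 93534.
Minute boundaries passed: 51; those not divisible by 10: 51 − 5 = 46; dropped labels = 2 × 46 = 92.
Actual frame index = 93534 − 92 = 93442.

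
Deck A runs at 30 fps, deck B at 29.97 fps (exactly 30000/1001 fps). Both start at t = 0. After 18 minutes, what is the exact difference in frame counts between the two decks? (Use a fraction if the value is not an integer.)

32400/1001 frames

18 min = 1080 s.
A emits 30 × 1080 = 32400 frames; B emits 30000/1001 × 1080 = 32400000/1001.
Difference = 32400/1001 frames (≈ 32.3676); B is behind A.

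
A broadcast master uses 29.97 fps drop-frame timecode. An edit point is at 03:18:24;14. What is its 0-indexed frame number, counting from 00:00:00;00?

356776

Complete 10-minute blocks: 19, each 17982 frames → 341658.
Remaining 8 whole minutes in the current block: 1800 + 7 × 1798 = 14386 frames.
Within the current minute: 24 × 30 + 14 − 2 = 732 (labels ;00/;01 skipped at this minute). Total = 341658 + 14386 + 732 = 356776.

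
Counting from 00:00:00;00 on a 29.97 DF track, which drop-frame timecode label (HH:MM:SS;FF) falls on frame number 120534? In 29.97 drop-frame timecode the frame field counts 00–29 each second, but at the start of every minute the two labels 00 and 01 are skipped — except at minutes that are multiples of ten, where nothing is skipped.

01:07:01;26

Ten DF minutes hold 17982 frames, so frame 120534 lies in block 6 (frames 107892–125873) with 12642 frames into that block.
The block's first minute is 1800 frames and the rest 1798 each; 12642 frames reaches minute 7, so 6 × 18 + 7 × 2 = 122 labels have been skipped so far.
Adding those back, label number 120534 + 122 = 120656 at 30 labels/s is 4021 s + 26 f = 1 h 7 min 1 s frame 26, i.e. 01:07:01;26.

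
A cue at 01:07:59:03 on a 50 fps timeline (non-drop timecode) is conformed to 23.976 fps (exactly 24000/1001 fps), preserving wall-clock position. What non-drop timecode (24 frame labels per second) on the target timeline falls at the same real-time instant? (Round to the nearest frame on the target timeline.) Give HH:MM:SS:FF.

Source frame index: (1×3600 + 7×60 + 59) × 50 + 3 = 203953.
Real time: 203953 / (50) = 203953/50 s.
Target frame: (203953/50) × (24000/1001) = 97897440/1001 ≈ 97799.640 → 97800.
At 24 labels/s: frame 97800 → 01:07:55:00.

01:07:55:00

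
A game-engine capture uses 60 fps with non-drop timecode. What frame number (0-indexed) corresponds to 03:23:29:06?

Total seconds to the label: (3 × 3600 + 23 × 60 + 29) = 12209.
Frame index = 12209 × 60 + 6 = 732546.

frame 732546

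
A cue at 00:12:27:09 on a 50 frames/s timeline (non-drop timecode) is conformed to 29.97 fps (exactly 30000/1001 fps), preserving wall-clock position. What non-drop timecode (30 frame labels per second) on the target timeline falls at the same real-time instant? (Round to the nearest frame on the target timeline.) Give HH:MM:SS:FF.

Source frame index: (0×3600 + 12×60 + 27) × 50 + 9 = 37359.
Real time: 37359 / (50) = 37359/50 s.
Target frame: (37359/50) × (30000/1001) = 3202200/143 ≈ 22393.007 → 22393.
At 30 labels/s: frame 22393 → 00:12:26:13.

00:12:26:13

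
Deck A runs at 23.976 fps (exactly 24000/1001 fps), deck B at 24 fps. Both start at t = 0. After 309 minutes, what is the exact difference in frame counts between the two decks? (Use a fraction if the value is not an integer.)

444960/1001 frames

309 min = 18540 s.
A emits 24000/1001 × 18540 = 444960000/1001 frames; B emits 24 × 18540 = 444960.
Difference = 444960/1001 frames (≈ 444.5155); B is ahead of A.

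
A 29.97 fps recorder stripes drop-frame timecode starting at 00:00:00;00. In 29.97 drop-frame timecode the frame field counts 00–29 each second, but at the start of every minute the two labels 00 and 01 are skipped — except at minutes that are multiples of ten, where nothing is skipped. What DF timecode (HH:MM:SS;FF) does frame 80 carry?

00:00:02;20

Ten DF minutes hold 17982 frames, so frame 80 lies in block 0 (frames 0–17981) with 80 frames into that block.
The block's first minute is 1800 frames and the rest 1798 each; 80 frames reaches minute 0, so 0 × 18 + 0 × 2 = 0 labels have been skipped so far.
Adding those back, label number 80 + 0 = 80 at 30 labels/s is 2 s + 20 f = 0 h 0 min 2 s frame 20, i.e. 00:00:02;20.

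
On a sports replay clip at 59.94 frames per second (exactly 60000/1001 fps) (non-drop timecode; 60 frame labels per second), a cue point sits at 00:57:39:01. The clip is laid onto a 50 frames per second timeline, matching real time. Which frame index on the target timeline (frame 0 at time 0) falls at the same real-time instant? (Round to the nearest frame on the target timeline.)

frame 173124

Source frame index: (0×3600 + 57×60 + 39) × 60 + 1 = 207541.
Real time: 207541 / (60000/1001) = 207748541/60000 s.
Target frame: (207748541/60000) × (50) = 207748541/1200 ≈ 173123.784 → 173124.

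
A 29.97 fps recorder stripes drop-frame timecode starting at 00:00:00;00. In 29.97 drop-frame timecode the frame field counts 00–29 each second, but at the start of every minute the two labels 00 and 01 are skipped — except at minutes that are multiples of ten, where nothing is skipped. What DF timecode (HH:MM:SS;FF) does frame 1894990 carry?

Each 10-minute DF block holds 10 × 60 × 30 − 9 × 2 = 17982 frames. 1894990 ÷ 17982 → 105 full blocks, remainder 6880.
Within the partial block the first minute is 1800 frames and each further minute 1798, so 3 further minute boundaries passed. Total skipped labels = 18 × 105 + 2 × 3 = 1896.
Non-drop label index = 1894990 + 1896 = 1896886; at 30 labels/s that is 17:33:49:16, i.e. DF 17:33:49;16.

17:33:49;16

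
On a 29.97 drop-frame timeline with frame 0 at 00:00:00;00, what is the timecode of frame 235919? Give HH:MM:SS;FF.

Each 10-minute DF block holds 10 × 60 × 30 − 9 × 2 = 17982 frames. 235919 ÷ 17982 → 13 full blocks, remainder 2153.
Within the partial block the first minute is 1800 frames and each further minute 1798, so 1 further minute boundary passed. Total skipped labels = 18 × 13 + 2 × 1 = 236.
Non-drop label index = 235919 + 236 = 236155; at 30 labels/s that is 02:11:11:25, i.e. DF 02:11:11;25.

02:11:11;25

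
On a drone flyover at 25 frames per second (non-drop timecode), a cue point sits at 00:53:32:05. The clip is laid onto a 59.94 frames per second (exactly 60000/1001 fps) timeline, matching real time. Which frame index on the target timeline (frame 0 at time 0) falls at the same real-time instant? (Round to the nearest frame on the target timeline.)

Source frame index: (0×3600 + 53×60 + 32) × 25 + 5 = 80305.
Real time: 80305 / (25) = 16061/5 s.
Target frame: (16061/5) × (60000/1001) = 192732000/1001 ≈ 192539.461 → 192539.

frame 192539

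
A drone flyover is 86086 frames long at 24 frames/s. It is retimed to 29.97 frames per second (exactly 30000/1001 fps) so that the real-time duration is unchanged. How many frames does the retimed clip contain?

Target frames = source frames × (target rate / source rate) = 86086 × (30000/1001)/(24) = 86086 × 1250/1001 = 107500.

107500 frames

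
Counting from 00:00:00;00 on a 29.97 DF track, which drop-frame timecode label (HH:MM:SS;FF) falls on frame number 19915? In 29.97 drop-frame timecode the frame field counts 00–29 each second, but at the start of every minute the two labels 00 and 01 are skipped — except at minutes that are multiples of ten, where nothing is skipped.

Ten DF minutes hold 17982 frames, so frame 19915 lies in block 1 (frames 17982–35963) with 1933 frames into that block.
The block's first minute is 1800 frames and the rest 1798 each; 1933 frames reaches minute 1, so 1 × 18 + 1 × 2 = 20 labels have been skipped so far.
Adding those back, label number 19915 + 20 = 19935 at 30 labels/s is 664 s + 15 f = 0 h 11 min 4 s frame 15, i.e. 00:11:04;15.

00:11:04;15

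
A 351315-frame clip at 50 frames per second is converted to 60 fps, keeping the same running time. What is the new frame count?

Target frames = source frames × (target rate / source rate) = 351315 × (60)/(50) = 351315 × 6/5 = 421578.

421578 frames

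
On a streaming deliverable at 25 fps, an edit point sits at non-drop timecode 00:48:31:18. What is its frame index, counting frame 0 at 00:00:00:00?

frame 72793

Total seconds to the label: (0 × 3600 + 48 × 60 + 31) = 2911.
Frame index = 2911 × 25 + 18 = 72793.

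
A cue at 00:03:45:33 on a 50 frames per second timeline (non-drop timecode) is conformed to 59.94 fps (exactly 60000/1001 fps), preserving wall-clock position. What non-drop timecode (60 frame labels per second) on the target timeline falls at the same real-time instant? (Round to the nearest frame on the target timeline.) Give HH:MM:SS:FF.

00:03:45:26

Source frame index: (0×3600 + 3×60 + 45) × 50 + 33 = 11283.
Real time: 11283 / (50) = 11283/50 s.
Target frame: (11283/50) × (60000/1001) = 13539600/1001 ≈ 13526.074 → 13526.
At 60 labels/s: frame 13526 → 00:03:45:26.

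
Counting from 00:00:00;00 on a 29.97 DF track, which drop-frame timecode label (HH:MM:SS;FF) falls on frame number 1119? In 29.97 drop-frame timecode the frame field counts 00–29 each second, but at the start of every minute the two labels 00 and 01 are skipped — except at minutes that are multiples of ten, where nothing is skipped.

Each 10-minute DF block holds 10 × 60 × 30 − 9 × 2 = 17982 frames. 1119 ÷ 17982 → 0 full blocks, remainder 1119.
Within the partial block the first minute is 1800 frames and each further minute 1798, so 0 further minute boundaries passed. Total skipped labels = 18 × 0 + 2 × 0 = 0.
Non-drop label index = 1119 + 0 = 1119; at 30 labels/s that is 00:00:37:09, i.e. DF 00:00:37;09.

00:00:37;09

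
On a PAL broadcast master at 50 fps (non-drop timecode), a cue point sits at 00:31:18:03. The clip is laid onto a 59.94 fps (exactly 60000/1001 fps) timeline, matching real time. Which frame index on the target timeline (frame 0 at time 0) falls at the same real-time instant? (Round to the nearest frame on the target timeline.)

Source frame index: (0×3600 + 31×60 + 18) × 50 + 3 = 93903.
Real time: 93903 / (50) = 93903/50 s.
Target frame: (93903/50) × (60000/1001) = 112683600/1001 ≈ 112571.029 → 112571.

frame 112571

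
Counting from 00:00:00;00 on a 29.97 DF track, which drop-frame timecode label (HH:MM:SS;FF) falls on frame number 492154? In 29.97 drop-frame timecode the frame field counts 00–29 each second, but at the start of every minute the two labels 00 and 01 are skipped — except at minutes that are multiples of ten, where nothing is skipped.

04:33:41;16

Each 10-minute DF block holds 10 × 60 × 30 − 9 × 2 = 17982 frames. 492154 ÷ 17982 → 27 full blocks, remainder 6640.
Within the partial block the first minute is 1800 frames and each further minute 1798, so 3 further minute boundaries passed. Total skipped labels = 18 × 27 + 2 × 3 = 492.
Non-drop label index = 492154 + 492 = 492646; at 30 labels/s that is 04:33:41:16, i.e. DF 04:33:41;16.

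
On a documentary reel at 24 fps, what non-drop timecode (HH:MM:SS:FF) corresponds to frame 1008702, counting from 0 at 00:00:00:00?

1008702 ÷ 24 = 42029 full seconds, remainder 6 frames.
42029 s = 11 h 40 min 29 s.
Timecode: 11:40:29:06.

11:40:29:06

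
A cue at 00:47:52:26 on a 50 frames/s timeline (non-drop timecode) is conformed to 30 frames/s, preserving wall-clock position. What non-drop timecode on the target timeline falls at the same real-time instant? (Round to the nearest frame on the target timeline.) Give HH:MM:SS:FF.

00:47:52:16

Source frame index: (0×3600 + 47×60 + 52) × 50 + 26 = 143626.
Real time: 143626 / (50) = 71813/25 s.
Target frame: (71813/25) × (30) = 430878/5 ≈ 86175.600 → 86176.
At 30 labels/s: frame 86176 → 00:47:52:16.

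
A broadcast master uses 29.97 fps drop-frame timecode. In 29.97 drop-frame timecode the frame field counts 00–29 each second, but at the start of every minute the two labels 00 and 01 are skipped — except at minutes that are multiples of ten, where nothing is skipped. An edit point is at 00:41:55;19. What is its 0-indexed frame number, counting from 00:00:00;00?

As if non-drop at 30 labels/s: (0 × 3600 + 41 × 60 + 55) × 30 + 19 = 75469.
Minute boundaries passed: 41; those not divisible by 10: 41 − 4 = 37; dropped labels = 2 × 37 = 74.
Actual frame index = 75469 − 74 = 75395.

75395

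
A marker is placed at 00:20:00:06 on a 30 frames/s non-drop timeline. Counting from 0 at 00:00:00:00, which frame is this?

Total seconds to the label: (0 × 3600 + 20 × 60 + 0) = 1200.
Frame index = 1200 × 30 + 6 = 36006.

36006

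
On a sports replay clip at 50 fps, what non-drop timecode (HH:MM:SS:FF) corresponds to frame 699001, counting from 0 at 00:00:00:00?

03:53:00:01

699001 ÷ 50 = 13980 full seconds, remainder 1 frame.
13980 s = 3 h 53 min 0 s.
Timecode: 03:53:00:01.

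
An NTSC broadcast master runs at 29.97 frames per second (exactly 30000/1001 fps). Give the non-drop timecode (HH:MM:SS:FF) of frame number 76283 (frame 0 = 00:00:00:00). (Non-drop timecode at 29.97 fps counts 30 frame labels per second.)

00:42:22:23

76283 ÷ 30 = 2542 full seconds, remainder 23 frames.
2542 s = 0 h 42 min 22 s.
Timecode: 00:42:22:23.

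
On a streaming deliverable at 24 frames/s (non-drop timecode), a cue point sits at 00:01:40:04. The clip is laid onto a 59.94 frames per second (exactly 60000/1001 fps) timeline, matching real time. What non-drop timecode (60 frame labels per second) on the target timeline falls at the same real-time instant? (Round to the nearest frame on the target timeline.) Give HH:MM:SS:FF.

00:01:40:04

Source frame index: (0×3600 + 1×60 + 40) × 24 + 4 = 2404.
Real time: 2404 / (24) = 601/6 s.
Target frame: (601/6) × (60000/1001) = 6010000/1001 ≈ 6003.996 → 6004.
At 60 labels/s: frame 6004 → 00:01:40:04.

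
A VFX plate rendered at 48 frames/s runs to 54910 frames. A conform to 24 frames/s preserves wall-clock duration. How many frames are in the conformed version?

Target frames = source frames × (target rate / source rate) = 54910 × (24)/(48) = 54910 × 1/2 = 27455.

27455 frames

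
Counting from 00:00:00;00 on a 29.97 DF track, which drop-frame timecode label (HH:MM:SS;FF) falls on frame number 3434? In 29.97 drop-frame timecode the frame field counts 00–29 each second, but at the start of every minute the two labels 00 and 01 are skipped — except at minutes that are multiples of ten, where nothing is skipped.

Ten DF minutes hold 17982 frames, so frame 3434 lies in block 0 (frames 0–17981) with 3434 frames into that block.
The block's first minute is 1800 frames and the rest 1798 each; 3434 frames reaches minute 1, so 0 × 18 + 1 × 2 = 2 labels have been skipped so far.
Adding those back, label number 3434 + 2 = 3436 at 30 labels/s is 114 s + 16 f = 0 h 1 min 54 s frame 16, i.e. 00:01:54;16.

00:01:54;16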